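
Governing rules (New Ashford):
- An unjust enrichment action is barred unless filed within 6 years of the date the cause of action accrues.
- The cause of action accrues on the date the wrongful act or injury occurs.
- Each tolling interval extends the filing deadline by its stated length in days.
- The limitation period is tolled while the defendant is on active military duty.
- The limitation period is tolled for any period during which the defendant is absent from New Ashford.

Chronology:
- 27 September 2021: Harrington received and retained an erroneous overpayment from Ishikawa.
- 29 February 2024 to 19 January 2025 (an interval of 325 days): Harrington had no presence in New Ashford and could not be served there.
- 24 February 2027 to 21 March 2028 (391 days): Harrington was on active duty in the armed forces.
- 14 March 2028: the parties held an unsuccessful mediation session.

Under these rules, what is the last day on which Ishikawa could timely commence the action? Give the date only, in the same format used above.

12 September 2029

The limitation period began to run on 27 September 2021.
6 years from 27 September 2021 is 27 September 2027.
The period was tolled for 325 days by the defendant's absence from the jurisdiction (29 February 2024 to 19 January 2025), pushing the deadline to 17 August 2028.
The period was tolled for 391 days by the defendant's active military service (24 February 2027 to 21 March 2028), pushing the deadline to 12 September 2029.
The other events in the timeline have no effect on the limitation period under the stated rules.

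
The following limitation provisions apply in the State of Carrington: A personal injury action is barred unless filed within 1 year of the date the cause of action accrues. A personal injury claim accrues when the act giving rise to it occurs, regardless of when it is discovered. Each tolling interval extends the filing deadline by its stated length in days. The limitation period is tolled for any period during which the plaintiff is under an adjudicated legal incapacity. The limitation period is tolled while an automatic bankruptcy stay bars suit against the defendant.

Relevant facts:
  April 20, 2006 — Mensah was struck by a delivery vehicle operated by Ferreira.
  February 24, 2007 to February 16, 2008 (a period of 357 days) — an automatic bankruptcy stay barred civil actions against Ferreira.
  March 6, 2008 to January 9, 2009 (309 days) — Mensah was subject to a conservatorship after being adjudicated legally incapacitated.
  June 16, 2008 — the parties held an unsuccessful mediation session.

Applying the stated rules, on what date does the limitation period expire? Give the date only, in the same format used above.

February 14, 2009

The claim accrued on April 20, 2006, when the wrongful act occurred.
The untolled deadline — 1 year after April 20, 2006 — is April 20, 2007.
Because the automatic bankruptcy stay ran from February 24, 2007 to February 16, 2008, the deadline is extended by 357 days to April 11, 2008.
The period was tolled for 309 days by the plaintiff's legal incapacity (March 6, 2008 to January 9, 2009), pushing the deadline to February 14, 2009.
None of the other events listed affects the running of the period under the stated rules.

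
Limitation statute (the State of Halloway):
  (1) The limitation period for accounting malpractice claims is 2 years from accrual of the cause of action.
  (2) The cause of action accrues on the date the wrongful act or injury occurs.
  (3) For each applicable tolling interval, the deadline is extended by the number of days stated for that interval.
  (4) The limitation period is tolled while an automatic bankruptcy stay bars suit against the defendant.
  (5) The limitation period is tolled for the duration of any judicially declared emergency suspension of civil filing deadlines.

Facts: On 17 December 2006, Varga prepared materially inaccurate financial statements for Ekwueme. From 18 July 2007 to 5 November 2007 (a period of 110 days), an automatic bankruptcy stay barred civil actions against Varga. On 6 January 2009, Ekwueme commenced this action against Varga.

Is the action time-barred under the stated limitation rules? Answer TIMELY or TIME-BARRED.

The claim accrued on 17 December 2006, when the wrongful act occurred.
Adding the 2 years base period to 17 December 2006 gives a deadline of 17 December 2008, before any tolling.
The automatic bankruptcy stay from 18 July 2007 to 5 November 2007 tolled the period for 110 days, extending the deadline to 6 April 2009.
The 6 January 2009 filing precedes the 6 April 2009 deadline; the claim is timely.

TIMELY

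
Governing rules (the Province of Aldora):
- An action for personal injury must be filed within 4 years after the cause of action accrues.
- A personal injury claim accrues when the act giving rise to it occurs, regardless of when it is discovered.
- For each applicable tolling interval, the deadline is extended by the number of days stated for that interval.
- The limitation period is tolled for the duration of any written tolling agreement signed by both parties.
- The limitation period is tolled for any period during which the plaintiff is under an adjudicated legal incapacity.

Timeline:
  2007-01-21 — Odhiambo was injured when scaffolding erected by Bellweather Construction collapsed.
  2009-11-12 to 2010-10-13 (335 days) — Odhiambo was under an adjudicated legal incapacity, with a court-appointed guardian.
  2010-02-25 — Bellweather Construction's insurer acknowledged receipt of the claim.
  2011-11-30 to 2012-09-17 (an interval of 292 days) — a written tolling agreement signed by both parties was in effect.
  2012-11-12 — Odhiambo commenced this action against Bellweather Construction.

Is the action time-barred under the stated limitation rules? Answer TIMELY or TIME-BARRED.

The cause of action accrued on 2007-01-21, the date of the act.
Adding the 4 years base period to 2007-01-21 gives a deadline of 2011-01-21, before any tolling.
Because the plaintiff's legal incapacity ran from 2009-11-12 to 2010-10-13, the deadline is extended by 335 days to 2011-12-22.
Because the written tolling agreement ran from 2011-11-30 to 2012-09-17, the deadline is extended by 292 days to 2012-10-09.
The other events in the timeline have no effect on the limitation period under the stated rules.
The 2012-11-12 filing falls after the 2012-10-09 deadline; the claim is time-barred.

TIME-BARRED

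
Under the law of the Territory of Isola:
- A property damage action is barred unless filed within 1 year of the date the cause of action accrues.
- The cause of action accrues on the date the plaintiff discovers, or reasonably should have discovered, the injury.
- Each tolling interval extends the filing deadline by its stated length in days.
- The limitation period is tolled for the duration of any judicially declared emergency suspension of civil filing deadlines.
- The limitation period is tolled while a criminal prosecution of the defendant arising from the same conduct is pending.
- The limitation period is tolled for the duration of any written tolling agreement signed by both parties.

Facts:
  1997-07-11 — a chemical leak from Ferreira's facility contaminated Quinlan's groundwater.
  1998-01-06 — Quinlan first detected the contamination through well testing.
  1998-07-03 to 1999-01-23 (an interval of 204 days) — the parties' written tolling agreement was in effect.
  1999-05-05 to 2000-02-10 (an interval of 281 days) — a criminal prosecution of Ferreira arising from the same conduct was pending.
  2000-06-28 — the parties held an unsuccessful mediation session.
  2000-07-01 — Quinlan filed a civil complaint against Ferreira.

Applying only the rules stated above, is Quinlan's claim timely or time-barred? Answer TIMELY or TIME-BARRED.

TIME-BARRED

Under the discovery rule, the claim accrued on 1998-01-06, when Quinlan discovered the injury — not on the 1997-07-11 date of the underlying act.
The untolled deadline — 1 year after 1998-01-06 — is 1999-01-06.
The written tolling agreement from 1998-07-03 to 1999-01-23 tolled the period for 204 days, extending the deadline to 1999-07-29.
Because the pending criminal prosecution ran from 1999-05-05 to 2000-02-10, the deadline is extended by 281 days to 2000-05-05.
None of the other events listed affects the running of the period under the stated rules.
The 2000-07-01 filing falls after the 2000-05-05 deadline; the claim is time-barred.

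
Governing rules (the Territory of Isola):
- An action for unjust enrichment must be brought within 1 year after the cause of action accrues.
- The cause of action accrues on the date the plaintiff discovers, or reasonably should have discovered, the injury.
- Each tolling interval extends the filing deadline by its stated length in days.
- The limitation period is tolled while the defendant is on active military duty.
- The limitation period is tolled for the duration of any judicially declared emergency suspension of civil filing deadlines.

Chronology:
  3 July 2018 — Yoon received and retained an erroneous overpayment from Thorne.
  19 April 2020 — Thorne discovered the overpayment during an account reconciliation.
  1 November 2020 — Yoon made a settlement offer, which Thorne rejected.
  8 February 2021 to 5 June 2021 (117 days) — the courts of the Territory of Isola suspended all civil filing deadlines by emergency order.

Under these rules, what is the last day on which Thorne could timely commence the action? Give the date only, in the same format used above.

14 August 2021

Under the discovery rule, the claim accrued on 19 April 2020, when Thorne discovered the injury — not on the 3 July 2018 date of the underlying act.
1 year from 19 April 2020 is 19 April 2021.
The emergency suspension of filing deadlines from 8 February 2021 to 5 June 2021 tolled the period for 117 days, extending the deadline to 14 August 2021.
The other events in the timeline have no effect on the limitation period under the stated rules.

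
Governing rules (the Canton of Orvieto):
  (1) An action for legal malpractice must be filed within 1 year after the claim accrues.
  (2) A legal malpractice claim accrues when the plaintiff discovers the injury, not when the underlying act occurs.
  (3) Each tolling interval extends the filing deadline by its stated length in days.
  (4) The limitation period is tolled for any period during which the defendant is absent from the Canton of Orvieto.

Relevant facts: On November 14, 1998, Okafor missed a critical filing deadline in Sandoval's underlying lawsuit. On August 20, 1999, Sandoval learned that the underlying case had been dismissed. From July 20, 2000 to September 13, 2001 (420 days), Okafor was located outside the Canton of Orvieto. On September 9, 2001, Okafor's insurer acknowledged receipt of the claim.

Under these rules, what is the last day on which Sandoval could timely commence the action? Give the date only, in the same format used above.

Under the discovery rule, the claim accrued on August 20, 1999, when Sandoval discovered the injury — not on the November 14, 1998 date of the underlying act.
1 year from August 20, 1999 is August 20, 2000.
Because the defendant's absence from the jurisdiction ran from July 20, 2000 to September 13, 2001, the deadline is extended by 420 days to October 14, 2001.
None of the other events listed affects the running of the period under the stated rules.

October 14, 2001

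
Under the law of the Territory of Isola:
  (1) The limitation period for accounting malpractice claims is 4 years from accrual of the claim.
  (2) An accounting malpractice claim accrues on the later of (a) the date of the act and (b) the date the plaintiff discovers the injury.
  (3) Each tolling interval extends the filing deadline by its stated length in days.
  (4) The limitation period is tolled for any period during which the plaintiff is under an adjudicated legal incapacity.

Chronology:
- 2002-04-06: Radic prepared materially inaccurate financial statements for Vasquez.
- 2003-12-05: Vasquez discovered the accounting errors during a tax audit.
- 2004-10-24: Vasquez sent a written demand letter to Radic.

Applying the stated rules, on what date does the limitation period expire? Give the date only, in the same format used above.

2007-12-05

Taking the later of the act (2002-04-06) and discovery (2003-12-05), the claim accrued on 2003-12-05.
Adding the 4 years base period to 2003-12-05 gives a deadline of 2007-12-05, before any tolling.
The other events in the timeline have no effect on the limitation period under the stated rules.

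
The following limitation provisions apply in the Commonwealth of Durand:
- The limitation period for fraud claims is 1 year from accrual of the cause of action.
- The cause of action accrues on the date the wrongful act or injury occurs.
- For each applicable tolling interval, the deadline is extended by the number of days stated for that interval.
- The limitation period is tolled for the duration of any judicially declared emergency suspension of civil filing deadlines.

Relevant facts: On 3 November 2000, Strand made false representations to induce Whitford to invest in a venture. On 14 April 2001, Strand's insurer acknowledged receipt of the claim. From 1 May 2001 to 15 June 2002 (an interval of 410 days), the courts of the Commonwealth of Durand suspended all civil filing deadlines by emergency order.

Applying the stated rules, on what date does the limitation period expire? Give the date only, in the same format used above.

The limitation period began to run on 3 November 2000.
Adding the 1 year base period to 3 November 2000 gives a deadline of 3 November 2001, before any tolling.
Because the emergency suspension of filing deadlines ran from 1 May 2001 to 15 June 2002, the deadline is extended by 410 days to 18 December 2002.
Nothing else in the chronology tolls or restarts the period.

18 December 2002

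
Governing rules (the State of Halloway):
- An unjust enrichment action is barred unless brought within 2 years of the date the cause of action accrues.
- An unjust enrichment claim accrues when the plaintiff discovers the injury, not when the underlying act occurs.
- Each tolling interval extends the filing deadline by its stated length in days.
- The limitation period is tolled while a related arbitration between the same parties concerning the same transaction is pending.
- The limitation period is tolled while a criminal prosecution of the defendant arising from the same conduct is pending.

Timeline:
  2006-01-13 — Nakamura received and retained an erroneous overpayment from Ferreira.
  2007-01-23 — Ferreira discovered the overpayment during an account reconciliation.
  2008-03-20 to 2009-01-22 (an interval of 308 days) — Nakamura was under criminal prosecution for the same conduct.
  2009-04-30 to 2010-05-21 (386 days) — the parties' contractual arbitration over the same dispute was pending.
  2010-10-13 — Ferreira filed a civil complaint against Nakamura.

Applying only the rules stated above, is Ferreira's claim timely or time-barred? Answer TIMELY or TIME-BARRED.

TIMELY

Under the discovery rule, the claim accrued on 2007-01-23, when Ferreira discovered the injury — not on the 2006-01-13 date of the underlying act.
Adding the 2 years base period to 2007-01-23 gives a deadline of 2009-01-23, before any tolling.
The pending criminal prosecution from 2008-03-20 to 2009-01-22 tolled the period for 308 days, extending the deadline to 2009-11-27.
The pending related arbitration from 2009-04-30 to 2010-05-21 tolled the period for 386 days, extending the deadline to 2010-12-18.
Filing on 2010-10-13 beat the 2010-12-18 deadline — the action is timely.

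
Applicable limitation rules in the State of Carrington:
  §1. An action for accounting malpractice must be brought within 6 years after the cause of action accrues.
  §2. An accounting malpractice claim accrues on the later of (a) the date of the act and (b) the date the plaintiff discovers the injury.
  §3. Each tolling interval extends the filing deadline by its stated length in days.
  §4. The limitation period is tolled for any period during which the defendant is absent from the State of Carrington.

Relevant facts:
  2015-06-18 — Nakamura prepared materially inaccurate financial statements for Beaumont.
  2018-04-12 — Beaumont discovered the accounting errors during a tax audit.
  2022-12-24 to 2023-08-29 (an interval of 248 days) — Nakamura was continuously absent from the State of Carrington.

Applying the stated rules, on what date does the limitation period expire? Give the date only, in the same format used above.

Because discovery on 2018-04-12 post-dates the 2015-06-18 act, accrual under the later-of rule falls on 2018-04-12.
The untolled deadline — 6 years after 2018-04-12 — is 2024-04-12.
The defendant's absence from the jurisdiction from 2022-12-24 to 2023-08-29 tolled the period for 248 days, extending the deadline to 2024-12-16.

2024-12-16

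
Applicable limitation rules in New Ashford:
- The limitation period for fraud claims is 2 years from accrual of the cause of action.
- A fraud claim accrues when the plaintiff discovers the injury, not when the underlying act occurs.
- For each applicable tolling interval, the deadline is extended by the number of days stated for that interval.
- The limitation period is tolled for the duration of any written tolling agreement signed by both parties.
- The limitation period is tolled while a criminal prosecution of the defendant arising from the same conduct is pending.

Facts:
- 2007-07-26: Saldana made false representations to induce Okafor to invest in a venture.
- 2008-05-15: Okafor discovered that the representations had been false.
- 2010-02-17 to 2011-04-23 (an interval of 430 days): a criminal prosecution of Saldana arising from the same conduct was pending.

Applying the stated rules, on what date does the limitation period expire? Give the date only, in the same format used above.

The claim did not accrue until Okafor discovered the injury on 2008-05-15; the 2007-07-26 act date does not start the clock under the stated rule.
Adding the 2 years base period to 2008-05-15 gives a deadline of 2010-05-15, before any tolling.
Because the pending criminal prosecution ran from 2010-02-17 to 2011-04-23, the deadline is extended by 430 days to 2011-07-19.

2011-07-19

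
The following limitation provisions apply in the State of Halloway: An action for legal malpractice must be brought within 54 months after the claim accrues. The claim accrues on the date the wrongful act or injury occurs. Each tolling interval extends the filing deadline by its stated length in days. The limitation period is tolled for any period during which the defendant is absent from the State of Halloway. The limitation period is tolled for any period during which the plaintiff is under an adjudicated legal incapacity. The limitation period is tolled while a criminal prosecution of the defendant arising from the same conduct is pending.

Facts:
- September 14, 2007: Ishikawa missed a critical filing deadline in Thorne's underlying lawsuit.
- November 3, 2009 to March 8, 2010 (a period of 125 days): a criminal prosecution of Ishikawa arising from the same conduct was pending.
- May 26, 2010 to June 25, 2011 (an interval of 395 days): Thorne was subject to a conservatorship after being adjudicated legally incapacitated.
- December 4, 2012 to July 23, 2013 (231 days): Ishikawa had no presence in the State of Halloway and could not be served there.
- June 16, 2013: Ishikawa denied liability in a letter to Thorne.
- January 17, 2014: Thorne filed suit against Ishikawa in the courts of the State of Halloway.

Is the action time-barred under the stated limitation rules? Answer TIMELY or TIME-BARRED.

TIMELY

The limitation period began to run on September 14, 2007.
The untolled deadline — 54 months after September 14, 2007 — is March 14, 2012.
The pending criminal prosecution from November 3, 2009 to March 8, 2010 tolled the period for 125 days, extending the deadline to July 17, 2012.
The plaintiff's legal incapacity from May 26, 2010 to June 25, 2011 tolled the period for 395 days, extending the deadline to August 16, 2013.
The defendant's absence from the jurisdiction from December 4, 2012 to July 23, 2013 tolled the period for 231 days, extending the deadline to April 4, 2014.
Nothing else in the chronology tolls or restarts the period.
Thorne filed on January 17, 2014, before the April 4, 2014 deadline, so the action is timely.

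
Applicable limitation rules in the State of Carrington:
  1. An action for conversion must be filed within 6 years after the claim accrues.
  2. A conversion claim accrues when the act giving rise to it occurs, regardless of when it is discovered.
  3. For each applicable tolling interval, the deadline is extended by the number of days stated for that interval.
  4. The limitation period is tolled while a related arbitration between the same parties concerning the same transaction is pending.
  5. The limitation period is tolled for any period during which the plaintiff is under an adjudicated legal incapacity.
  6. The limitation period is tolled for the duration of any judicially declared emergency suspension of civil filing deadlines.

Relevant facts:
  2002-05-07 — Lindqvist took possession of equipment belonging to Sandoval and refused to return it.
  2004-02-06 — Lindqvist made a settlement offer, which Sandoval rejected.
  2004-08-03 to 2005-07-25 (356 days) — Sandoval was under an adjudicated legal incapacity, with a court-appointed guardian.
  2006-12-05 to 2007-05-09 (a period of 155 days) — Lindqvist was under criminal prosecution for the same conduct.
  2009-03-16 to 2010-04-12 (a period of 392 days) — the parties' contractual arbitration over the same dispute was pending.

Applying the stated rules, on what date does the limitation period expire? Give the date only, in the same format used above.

The claim accrued on 2002-05-07, when the wrongful act occurred.
6 years from 2002-05-07 is 2008-05-07.
Because the plaintiff's legal incapacity ran from 2004-08-03 to 2005-07-25, the deadline is extended by 356 days to 2009-04-28.
The period was tolled for 392 days by the pending related arbitration (2009-03-16 to 2010-04-12), pushing the deadline to 2010-05-25.
No stated provision tolls the period for a criminal prosecution, so the interval from 2006-12-05 to 2007-05-09 has no effect on the deadline.
Nothing else in the chronology tolls or restarts the period.

2010-05-25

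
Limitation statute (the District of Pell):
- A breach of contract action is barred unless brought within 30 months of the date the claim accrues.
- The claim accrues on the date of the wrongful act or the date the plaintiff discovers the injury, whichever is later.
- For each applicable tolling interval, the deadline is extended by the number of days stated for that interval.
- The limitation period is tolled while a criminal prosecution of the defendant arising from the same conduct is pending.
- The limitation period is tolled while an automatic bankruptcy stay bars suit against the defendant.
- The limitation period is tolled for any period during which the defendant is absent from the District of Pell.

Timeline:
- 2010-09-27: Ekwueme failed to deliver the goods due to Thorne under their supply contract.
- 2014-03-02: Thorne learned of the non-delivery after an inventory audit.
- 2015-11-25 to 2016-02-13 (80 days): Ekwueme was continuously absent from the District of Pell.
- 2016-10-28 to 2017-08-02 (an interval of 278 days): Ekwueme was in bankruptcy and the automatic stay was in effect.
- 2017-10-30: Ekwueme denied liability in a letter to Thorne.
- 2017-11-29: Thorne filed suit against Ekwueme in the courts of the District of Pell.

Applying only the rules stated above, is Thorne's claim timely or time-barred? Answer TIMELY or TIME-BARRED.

TIME-BARRED

Because discovery on 2014-03-02 post-dates the 2010-09-27 act, accrual under the later-of rule falls on 2014-03-02.
The untolled deadline — 30 months after 2014-03-02 — is 2016-09-02.
The period was tolled for 80 days by the defendant's absence from the jurisdiction (2015-11-25 to 2016-02-13), pushing the deadline to 2016-11-21.
Because the automatic bankruptcy stay ran from 2016-10-28 to 2017-08-02, the deadline is extended by 278 days to 2017-08-26.
Nothing else in the chronology tolls or restarts the period.
Filing on 2017-11-29 missed the 2017-08-26 deadline — the action is time-barred.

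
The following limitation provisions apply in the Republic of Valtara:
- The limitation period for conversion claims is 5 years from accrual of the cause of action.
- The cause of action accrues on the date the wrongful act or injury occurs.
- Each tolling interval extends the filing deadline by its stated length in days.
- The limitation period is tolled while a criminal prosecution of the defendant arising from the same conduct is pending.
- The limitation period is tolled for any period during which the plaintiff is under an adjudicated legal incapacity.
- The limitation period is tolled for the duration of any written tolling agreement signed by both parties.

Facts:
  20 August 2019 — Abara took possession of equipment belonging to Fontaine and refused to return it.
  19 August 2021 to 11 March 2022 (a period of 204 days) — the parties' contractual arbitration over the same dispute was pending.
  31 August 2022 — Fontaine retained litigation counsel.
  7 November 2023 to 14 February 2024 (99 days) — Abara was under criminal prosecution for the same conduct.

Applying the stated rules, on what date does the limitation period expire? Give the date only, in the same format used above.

27 November 2024

The claim accrued on 20 August 2019, when the wrongful act occurred.
The untolled deadline — 5 years after 20 August 2019 — is 20 August 2024.
Because the pending criminal prosecution ran from 7 November 2023 to 14 February 2024, the deadline is extended by 99 days to 27 November 2024.
The pending related arbitration from 19 August 2021 to 11 March 2022 does not toll the period, because no stated rule makes a pending arbitration a tolling event.
None of the other events listed affects the running of the period under the stated rules.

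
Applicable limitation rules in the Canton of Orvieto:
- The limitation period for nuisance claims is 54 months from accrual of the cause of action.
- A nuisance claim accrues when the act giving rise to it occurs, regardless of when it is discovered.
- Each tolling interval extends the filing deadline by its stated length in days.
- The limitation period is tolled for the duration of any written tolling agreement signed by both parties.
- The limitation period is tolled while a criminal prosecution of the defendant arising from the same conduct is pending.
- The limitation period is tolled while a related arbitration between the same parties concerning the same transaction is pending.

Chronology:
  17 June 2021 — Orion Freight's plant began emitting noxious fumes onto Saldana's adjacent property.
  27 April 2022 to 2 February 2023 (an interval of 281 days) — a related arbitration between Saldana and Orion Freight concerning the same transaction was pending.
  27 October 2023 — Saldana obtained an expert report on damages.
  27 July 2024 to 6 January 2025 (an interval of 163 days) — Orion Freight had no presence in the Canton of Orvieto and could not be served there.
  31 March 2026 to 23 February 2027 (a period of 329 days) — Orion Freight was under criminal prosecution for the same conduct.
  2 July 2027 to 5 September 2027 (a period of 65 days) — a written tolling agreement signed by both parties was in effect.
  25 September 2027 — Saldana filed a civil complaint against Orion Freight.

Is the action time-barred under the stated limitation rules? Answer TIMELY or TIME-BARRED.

The cause of action accrued on 17 June 2021, the date of the act.
Adding the 54 months base period to 17 June 2021 gives a deadline of 17 December 2025, before any tolling.
Because the pending related arbitration ran from 27 April 2022 to 2 February 2023, the deadline is extended by 281 days to 24 September 2026.
Because the pending criminal prosecution ran from 31 March 2026 to 23 February 2027, the deadline is extended by 329 days to 19 August 2027.
The written tolling agreement from 2 July 2027 to 5 September 2027 tolled the period for 65 days, extending the deadline to 23 October 2027.
Although the defendant's absence ran from 27 July 2024 to 6 January 2025, the stated rules do not make that a tolling event, so it is disregarded.
The other events in the timeline have no effect on the limitation period under the stated rules.
Saldana filed on 25 September 2027, before the 23 October 2027 deadline, so the action is timely.

TIMELY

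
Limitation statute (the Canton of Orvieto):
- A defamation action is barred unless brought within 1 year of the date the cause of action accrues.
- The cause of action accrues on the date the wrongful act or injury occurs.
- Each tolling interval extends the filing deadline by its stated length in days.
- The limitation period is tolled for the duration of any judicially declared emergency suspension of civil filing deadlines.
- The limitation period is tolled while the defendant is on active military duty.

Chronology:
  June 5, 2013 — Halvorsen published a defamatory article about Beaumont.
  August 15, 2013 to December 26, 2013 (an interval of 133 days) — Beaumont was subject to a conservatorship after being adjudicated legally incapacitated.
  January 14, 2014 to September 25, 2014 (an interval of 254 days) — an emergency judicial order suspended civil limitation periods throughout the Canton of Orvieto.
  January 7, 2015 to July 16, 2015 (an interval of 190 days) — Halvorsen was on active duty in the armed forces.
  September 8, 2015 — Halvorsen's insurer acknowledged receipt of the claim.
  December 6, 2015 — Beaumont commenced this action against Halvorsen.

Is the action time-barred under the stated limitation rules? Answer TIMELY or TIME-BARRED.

The limitation period began to run on June 5, 2013.
The untolled deadline — 1 year after June 5, 2013 — is June 5, 2014.
Because the emergency suspension of filing deadlines ran from January 14, 2014 to September 25, 2014, the deadline is extended by 254 days to February 14, 2015.
The defendant's active military service from January 7, 2015 to July 16, 2015 tolled the period for 190 days, extending the deadline to August 23, 2015.
The plaintiff's legal incapacity from August 15, 2013 to December 26, 2013 does not toll the period, because no stated rule makes the plaintiff's incapacity a tolling event.
Nothing else in the chronology tolls or restarts the period.
Beaumont filed on December 6, 2015, after the August 23, 2015 deadline, so the action is time-barred.

TIME-BARRED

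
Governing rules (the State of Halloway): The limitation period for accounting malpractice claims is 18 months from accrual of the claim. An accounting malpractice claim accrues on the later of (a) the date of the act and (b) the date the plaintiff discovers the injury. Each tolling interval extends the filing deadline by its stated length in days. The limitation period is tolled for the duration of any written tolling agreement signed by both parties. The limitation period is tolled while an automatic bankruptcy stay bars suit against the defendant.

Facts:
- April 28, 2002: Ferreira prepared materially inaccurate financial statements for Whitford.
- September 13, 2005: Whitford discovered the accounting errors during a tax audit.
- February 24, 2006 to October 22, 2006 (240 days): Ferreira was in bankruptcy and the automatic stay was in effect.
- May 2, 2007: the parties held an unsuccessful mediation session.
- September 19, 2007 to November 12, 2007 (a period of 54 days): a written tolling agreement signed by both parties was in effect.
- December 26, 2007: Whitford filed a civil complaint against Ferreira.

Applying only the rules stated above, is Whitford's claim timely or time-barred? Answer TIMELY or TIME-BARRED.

Taking the later of the act (April 28, 2002) and discovery (September 13, 2005), the claim accrued on September 13, 2005.
Adding the 18 months base period to September 13, 2005 gives a deadline of March 13, 2007, before any tolling.
The automatic bankruptcy stay from February 24, 2006 to October 22, 2006 tolled the period for 240 days, extending the deadline to November 8, 2007.
Because the written tolling agreement ran from September 19, 2007 to November 12, 2007, the deadline is extended by 54 days to January 1, 2008.
The other events in the timeline have no effect on the limitation period under the stated rules.
Whitford filed on December 26, 2007, before the January 1, 2008 deadline, so the action is timely.

TIMELY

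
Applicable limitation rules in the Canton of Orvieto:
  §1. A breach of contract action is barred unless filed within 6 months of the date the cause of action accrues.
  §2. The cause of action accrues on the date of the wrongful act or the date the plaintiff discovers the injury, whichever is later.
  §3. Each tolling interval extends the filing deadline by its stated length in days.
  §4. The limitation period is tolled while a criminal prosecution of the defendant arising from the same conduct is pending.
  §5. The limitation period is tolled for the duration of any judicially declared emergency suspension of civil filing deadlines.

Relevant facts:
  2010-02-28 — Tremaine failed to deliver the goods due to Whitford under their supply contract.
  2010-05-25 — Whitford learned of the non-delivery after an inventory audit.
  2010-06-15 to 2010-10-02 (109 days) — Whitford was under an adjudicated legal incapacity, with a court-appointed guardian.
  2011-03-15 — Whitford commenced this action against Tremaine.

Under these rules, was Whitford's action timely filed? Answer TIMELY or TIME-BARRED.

TIME-BARRED

Because discovery on 2010-05-25 post-dates the 2010-02-28 act, accrual under the later-of rule falls on 2010-05-25.
The untolled deadline — 6 months after 2010-05-25 — is 2010-11-25.
Although the plaintiff's incapacity ran from 2010-06-15 to 2010-10-02, the stated rules do not make that a tolling event, so it is disregarded.
The 2011-03-15 filing falls after the 2010-11-25 deadline; the claim is time-barred.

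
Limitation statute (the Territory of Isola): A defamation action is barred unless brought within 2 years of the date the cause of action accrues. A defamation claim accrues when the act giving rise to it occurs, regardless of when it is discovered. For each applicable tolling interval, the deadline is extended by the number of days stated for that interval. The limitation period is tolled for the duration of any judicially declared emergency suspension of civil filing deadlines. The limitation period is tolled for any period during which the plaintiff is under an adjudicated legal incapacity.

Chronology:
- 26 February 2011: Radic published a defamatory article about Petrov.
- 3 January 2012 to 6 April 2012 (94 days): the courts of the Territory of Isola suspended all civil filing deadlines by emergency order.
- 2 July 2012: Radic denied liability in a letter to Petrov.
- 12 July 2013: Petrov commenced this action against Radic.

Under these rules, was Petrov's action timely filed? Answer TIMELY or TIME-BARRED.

The limitation period began to run on 26 February 2011.
Adding the 2 years base period to 26 February 2011 gives a deadline of 26 February 2013, before any tolling.
The emergency suspension of filing deadlines from 3 January 2012 to 6 April 2012 tolled the period for 94 days, extending the deadline to 31 May 2013.
Nothing else in the chronology tolls or restarts the period.
Petrov filed on 12 July 2013, after the 31 May 2013 deadline, so the action is time-barred.

TIME-BARRED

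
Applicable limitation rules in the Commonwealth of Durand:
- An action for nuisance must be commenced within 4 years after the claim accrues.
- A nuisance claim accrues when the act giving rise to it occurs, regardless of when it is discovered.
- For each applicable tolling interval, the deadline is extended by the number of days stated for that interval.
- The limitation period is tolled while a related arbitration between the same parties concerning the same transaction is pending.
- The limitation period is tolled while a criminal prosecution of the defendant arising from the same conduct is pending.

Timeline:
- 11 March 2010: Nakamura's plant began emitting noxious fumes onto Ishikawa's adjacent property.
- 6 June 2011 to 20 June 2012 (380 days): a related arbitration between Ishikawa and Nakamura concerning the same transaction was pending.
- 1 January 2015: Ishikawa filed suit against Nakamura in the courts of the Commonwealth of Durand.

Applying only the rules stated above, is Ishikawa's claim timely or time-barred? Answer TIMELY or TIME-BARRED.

The limitation period began to run on 11 March 2010.
The untolled deadline — 4 years after 11 March 2010 — is 11 March 2014.
The period was tolled for 380 days by the pending related arbitration (6 June 2011 to 20 June 2012), pushing the deadline to 26 March 2015.
Ishikawa filed on 1 January 2015, before the 26 March 2015 deadline, so the action is timely.

TIMELY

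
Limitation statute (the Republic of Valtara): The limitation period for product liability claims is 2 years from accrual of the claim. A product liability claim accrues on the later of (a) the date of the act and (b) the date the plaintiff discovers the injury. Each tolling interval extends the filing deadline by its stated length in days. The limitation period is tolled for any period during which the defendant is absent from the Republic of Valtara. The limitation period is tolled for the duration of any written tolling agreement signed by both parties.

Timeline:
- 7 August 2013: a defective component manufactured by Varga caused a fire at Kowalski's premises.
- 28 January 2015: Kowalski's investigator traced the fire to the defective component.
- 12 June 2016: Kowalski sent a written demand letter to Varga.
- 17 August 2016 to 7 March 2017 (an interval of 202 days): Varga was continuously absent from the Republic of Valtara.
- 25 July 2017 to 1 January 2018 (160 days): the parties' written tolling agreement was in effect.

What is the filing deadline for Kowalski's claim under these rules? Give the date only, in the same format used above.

The claim accrued on 28 January 2015 — the later of the 7 August 2013 act and the 28 January 2015 discovery.
Adding the 2 years base period to 28 January 2015 gives a deadline of 28 January 2017, before any tolling.
The period was tolled for 202 days by the defendant's absence from the jurisdiction (17 August 2016 to 7 March 2017), pushing the deadline to 18 August 2017.
The period was tolled for 160 days by the written tolling agreement (25 July 2017 to 1 January 2018), pushing the deadline to 25 January 2018.
None of the other events listed affects the running of the period under the stated rules.

25 January 2018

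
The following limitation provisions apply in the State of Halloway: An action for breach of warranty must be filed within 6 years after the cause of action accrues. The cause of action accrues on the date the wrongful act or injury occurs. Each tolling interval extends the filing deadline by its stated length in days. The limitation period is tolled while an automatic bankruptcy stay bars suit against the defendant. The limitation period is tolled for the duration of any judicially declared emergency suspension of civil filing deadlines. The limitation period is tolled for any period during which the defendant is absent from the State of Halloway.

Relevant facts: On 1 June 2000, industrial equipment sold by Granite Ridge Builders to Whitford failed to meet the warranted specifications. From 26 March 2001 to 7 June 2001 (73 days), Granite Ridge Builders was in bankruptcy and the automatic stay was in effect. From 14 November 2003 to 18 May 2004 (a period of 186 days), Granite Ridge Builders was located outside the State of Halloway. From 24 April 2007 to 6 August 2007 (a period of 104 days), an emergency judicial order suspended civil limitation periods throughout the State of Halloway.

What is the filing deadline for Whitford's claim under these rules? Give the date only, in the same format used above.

15 February 2007

The claim accrued on 1 June 2000, when the wrongful act occurred.
6 years from 1 June 2000 is 1 June 2006.
Because the automatic bankruptcy stay ran from 26 March 2001 to 7 June 2001, the deadline is extended by 73 days to 13 August 2006.
The defendant's absence from the jurisdiction from 14 November 2003 to 18 May 2004 tolled the period for 186 days, extending the deadline to 15 February 2007.
The emergency suspension of filing deadlines from 24 April 2007 to 6 August 2007 began after the period had already run on 15 February 2007, so it has no tolling effect.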